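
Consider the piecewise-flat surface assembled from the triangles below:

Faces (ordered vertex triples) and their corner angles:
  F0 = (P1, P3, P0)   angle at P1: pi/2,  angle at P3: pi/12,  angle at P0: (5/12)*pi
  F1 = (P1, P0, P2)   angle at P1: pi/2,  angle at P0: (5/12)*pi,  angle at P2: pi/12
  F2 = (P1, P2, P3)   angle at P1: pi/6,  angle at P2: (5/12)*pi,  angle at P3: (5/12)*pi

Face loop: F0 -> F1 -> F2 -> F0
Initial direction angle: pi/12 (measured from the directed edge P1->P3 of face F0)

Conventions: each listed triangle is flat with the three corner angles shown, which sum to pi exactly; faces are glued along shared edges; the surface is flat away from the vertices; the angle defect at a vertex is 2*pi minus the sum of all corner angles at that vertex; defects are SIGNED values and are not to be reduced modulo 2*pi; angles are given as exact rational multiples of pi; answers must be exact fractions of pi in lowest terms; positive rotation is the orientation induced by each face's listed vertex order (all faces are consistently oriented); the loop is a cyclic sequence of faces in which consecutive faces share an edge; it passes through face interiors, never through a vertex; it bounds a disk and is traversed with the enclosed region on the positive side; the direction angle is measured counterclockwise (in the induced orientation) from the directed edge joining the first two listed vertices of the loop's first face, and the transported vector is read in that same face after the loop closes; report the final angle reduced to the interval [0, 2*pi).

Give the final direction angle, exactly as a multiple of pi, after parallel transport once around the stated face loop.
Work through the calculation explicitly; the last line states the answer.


enclosed vertex P1: corner angles sum to (7/6)*pi, defect = 2*pi - (7/6)*pi = (5/6)*pi
by Gauss-Bonnet the loop rotates the vector by the enclosed defect sum (positive orientation, mod 2*pi)
final angle = pi/12 + (5/6)*pi = (11/12)*pi (mod 2*pi)

Answer: final direction angle = (11/12)*pi


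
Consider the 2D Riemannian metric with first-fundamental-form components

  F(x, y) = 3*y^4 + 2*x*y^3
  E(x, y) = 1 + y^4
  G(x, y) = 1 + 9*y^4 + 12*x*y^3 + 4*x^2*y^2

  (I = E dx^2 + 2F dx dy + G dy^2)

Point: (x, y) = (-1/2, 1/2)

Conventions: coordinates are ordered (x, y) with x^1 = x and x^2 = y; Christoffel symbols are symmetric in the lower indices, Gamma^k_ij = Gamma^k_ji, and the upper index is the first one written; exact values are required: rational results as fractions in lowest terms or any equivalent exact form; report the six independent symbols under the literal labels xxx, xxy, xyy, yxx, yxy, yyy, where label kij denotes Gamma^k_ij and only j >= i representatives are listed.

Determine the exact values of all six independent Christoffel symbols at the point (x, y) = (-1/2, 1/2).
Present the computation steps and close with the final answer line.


E = 17/16, F = 1/16, G = 17/16 at the point
E_x = 0, E_y = 1/2, F_x = 1/4, F_y = 3/4, G_x = 1/2, G_y = 1
EG - F^2 = 9/8;  g^inv = (8/9) * [[17/16, -1/16], [-1/16, 17/16]]
first-kind symbols [ij,l] = (1/2)(d_i g_jl + d_j g_il - d_l g_ij): [xx,x] = E_x/2 = 0, [xx,y] = F_x - E_y/2 = 0, [xy,x] = E_y/2 = 1/4, [xy,y] = G_x/2 = 1/4, [yy,x] = F_y - G_x/2 = 1/2, [yy,y] = G_y/2 = 1/2
Gamma^x_ij = (G*[ij,x] - F*[ij,y])/(EG - F^2), Gamma^y_ij = (E*[ij,y] - F*[ij,x])/(EG - F^2)

Answer: Gamma_xxx = 0, Gamma_xxy = 2/9, Gamma_xyy = 4/9, Gamma_yxx = 0, Gamma_yxy = 2/9, Gamma_yyy = 4/9


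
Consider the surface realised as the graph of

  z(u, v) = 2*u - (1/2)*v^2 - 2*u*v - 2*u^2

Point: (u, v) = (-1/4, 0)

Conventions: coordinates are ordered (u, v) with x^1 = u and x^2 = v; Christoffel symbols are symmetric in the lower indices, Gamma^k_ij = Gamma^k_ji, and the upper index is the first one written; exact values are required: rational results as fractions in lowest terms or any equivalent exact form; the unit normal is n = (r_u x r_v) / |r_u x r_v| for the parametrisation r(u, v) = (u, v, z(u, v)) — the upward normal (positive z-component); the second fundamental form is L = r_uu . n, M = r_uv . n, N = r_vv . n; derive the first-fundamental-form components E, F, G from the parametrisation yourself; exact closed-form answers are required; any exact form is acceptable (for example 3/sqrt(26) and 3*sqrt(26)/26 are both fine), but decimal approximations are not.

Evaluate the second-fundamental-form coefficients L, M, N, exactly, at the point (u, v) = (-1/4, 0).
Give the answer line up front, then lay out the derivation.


Answer: L = -8*sqrt(41)/41, M = -4*sqrt(41)/41, N = -2*sqrt(41)/41

z_u = 3, z_v = 1/2, z_uu = -4, z_uv = -2, z_vv = -1
E = 10, F = 3/2, G = 5/4; answer radicand W^2 = 41/4
unnormalised second-form numerators: l = -4, m = -2, n = -1; L = l/sqrt(41/4), and similarly M = m/sqrt(W^2), N = n/sqrt(W^2)


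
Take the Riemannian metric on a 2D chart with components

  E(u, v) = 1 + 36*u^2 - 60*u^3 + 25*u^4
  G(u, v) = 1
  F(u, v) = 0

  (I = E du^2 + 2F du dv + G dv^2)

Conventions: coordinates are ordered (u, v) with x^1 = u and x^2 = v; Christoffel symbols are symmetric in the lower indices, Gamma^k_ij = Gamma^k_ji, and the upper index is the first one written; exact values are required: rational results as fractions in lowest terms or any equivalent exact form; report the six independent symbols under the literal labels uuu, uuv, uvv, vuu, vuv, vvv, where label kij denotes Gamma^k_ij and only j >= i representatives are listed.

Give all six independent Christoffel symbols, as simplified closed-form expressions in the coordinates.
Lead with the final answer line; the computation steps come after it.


Answer: Gamma_uuu = (50*u^3 - 90*u^2 + 36*u)/(25*u^4 - 60*u^3 + 36*u^2 + 1), Gamma_uuv = 0, Gamma_uvv = 0, Gamma_vuu = 0, Gamma_vuv = 0, Gamma_vvv = 0

E = 1 + 36*u^2 - 60*u^3 + 25*u^4; F = 0; G = 1
Gamma^k_ij = (1/2) g^{kl} (d_i g_jl + d_j g_il - d_l g_ij), with g^inv = (1/(EG-F^2)) [[G, -F], [-F, E]]
first partials: E_u = 72*u - 180*u^2 + 100*u^3, E_v = 0, F_u = 0, F_v = 0, G_u = 0, G_v = 0
D = EG - F^2 = 1 + 36*u^2 - 60*u^3 + 25*u^4
expanded: Gamma^u_uu = (G E_u - 2F F_u + F E_v)/(2D), Gamma^u_uv = (G E_v - F G_u)/(2D), Gamma^u_vv = (2G F_v - G G_u - F G_v)/(2D), Gamma^v_uu = (2E F_u - E E_v - F E_u)/(2D), Gamma^v_uv = (E G_u - F E_v)/(2D), Gamma^v_vv = (E G_v - 2F F_v + F G_u)/(2D); substitute and cancel common factors


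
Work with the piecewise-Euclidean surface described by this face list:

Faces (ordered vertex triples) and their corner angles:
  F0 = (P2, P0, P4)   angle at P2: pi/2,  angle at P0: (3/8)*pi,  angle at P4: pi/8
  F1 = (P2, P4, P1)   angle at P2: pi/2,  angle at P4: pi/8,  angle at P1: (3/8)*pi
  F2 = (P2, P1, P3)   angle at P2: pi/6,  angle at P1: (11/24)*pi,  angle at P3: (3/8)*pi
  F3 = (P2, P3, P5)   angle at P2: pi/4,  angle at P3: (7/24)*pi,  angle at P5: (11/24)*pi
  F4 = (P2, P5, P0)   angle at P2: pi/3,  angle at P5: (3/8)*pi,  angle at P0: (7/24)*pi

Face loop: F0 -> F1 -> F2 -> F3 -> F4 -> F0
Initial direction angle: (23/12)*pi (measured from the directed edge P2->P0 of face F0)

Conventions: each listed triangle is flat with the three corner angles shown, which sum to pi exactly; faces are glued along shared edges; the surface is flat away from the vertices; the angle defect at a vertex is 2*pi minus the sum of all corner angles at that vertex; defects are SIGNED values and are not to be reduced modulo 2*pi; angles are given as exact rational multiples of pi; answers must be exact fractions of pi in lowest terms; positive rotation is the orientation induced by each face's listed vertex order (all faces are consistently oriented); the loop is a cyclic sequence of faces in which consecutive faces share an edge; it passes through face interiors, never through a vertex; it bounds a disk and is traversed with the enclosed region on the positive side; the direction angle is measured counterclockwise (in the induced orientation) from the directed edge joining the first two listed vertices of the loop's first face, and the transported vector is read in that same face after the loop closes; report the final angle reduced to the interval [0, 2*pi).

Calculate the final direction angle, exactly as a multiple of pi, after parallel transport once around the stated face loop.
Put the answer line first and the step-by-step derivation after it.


Answer: final direction angle = pi/6

enclosed vertex P2: corner angles sum to (7/4)*pi, defect = 2*pi - (7/4)*pi = pi/4
adding the enclosed defects to the starting angle (mod 2*pi, induced orientation) gives the holonomy
final angle = (23/12)*pi + pi/4 = pi/6 (mod 2*pi)


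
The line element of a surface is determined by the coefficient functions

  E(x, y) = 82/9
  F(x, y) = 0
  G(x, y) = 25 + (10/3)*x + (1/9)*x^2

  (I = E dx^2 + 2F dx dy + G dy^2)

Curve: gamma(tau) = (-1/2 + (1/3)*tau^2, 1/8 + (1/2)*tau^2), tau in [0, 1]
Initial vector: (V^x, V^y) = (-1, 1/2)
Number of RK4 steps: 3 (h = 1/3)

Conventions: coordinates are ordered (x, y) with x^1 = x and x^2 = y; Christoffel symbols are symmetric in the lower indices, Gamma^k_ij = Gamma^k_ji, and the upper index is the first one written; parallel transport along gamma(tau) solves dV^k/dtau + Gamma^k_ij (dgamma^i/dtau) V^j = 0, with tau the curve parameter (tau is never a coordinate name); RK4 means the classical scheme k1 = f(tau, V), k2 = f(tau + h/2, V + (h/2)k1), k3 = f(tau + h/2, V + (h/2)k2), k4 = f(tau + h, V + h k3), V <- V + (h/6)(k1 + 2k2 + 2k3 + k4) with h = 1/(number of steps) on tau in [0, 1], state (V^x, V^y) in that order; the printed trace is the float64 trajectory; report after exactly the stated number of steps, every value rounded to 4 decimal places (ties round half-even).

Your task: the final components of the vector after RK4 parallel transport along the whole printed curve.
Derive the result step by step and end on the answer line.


gamma'(tau) = ((2/3)*tau, tau); f(tau, V)^k = -Gamma^k_ij(gamma(tau)) gamma'^i(tau) V^j; h = 1/3; intermediate values shown to 6 dp
curve data and Christoffel symbols at the stage parameters:
  tau = 0.000000: gamma = (-0.500000, 0.125000), gamma' = (0.000000, 0.000000); Gamma_xxx = 0.000000, Gamma_xxy = 0.000000, Gamma_xyy = -0.176829, Gamma_yxx = 0.000000, Gamma_yxy = 0.068966, Gamma_yyy = 0.000000
  tau = 0.166667: gamma = (-0.490741, 0.138889), gamma' = (0.111111, 0.166667); Gamma_xxx = 0.000000, Gamma_xxy = 0.000000, Gamma_xyy = -0.176942, Gamma_yxx = 0.000000, Gamma_yxy = 0.068922, Gamma_yyy = 0.000000
  tau = 0.333333: gamma = (-0.462963, 0.180556), gamma' = (0.222222, 0.333333); Gamma_xxx = 0.000000, Gamma_xxy = 0.000000, Gamma_xyy = -0.177281, Gamma_yxx = 0.000000, Gamma_yxy = 0.068790, Gamma_yyy = 0.000000
  tau = 0.500000: gamma = (-0.416667, 0.250000), gamma' = (0.333333, 0.500000); Gamma_xxx = 0.000000, Gamma_xxy = 0.000000, Gamma_xyy = -0.177846, Gamma_yxx = 0.000000, Gamma_yxy = 0.068571, Gamma_yyy = 0.000000
  tau = 0.666667: gamma = (-0.351852, 0.347222), gamma' = (0.444444, 0.666667); Gamma_xxx = 0.000000, Gamma_xxy = 0.000000, Gamma_xyy = -0.178636, Gamma_yxx = 0.000000, Gamma_yxy = 0.068268, Gamma_yyy = 0.000000
  tau = 0.833333: gamma = (-0.268519, 0.472222), gamma' = (0.555556, 0.833333); Gamma_xxx = 0.000000, Gamma_xxy = 0.000000, Gamma_xyy = -0.179652, Gamma_yxx = 0.000000, Gamma_yxy = 0.067882, Gamma_yyy = 0.000000
  tau = 1.000000: gamma = (-0.166667, 0.625000), gamma' = (0.666667, 1.000000); Gamma_xxx = 0.000000, Gamma_xxy = 0.000000, Gamma_xyy = -0.180894, Gamma_yxx = 0.000000, Gamma_yxy = 0.067416, Gamma_yyy = 0.000000
step 0: V^x = -1.0000, V^y = 0.5000
step 1: k1 = (0.000000, 0.000000), k2 = (0.014745, 0.007658), k3 = (0.014783, 0.007620), k4 = (0.029697, 0.015135); V <- V + (h/6)(k1 + 2k2 + 2k3 + k4): V^x = -0.9951, V^y = 0.5025
step 2: k1 = (0.029697, 0.015135), k2 = (0.044911, 0.022403), k3 = (0.045019, 0.022288), k4 = (0.060732, 0.029132); V <- V + (h/6)(k1 + 2k2 + 2k3 + k4): V^x = -0.9801, V^y = 0.5100
step 3: k1 = (0.060732, 0.029131), k2 = (0.077074, 0.035452), k3 = (0.077231, 0.035259), k4 = (0.094375, 0.040888); V <- V + (h/6)(k1 + 2k2 + 2k3 + k4): V^x = -0.9543, V^y = 0.5217

Answer: V^x = -0.9543, V^y = 0.5217


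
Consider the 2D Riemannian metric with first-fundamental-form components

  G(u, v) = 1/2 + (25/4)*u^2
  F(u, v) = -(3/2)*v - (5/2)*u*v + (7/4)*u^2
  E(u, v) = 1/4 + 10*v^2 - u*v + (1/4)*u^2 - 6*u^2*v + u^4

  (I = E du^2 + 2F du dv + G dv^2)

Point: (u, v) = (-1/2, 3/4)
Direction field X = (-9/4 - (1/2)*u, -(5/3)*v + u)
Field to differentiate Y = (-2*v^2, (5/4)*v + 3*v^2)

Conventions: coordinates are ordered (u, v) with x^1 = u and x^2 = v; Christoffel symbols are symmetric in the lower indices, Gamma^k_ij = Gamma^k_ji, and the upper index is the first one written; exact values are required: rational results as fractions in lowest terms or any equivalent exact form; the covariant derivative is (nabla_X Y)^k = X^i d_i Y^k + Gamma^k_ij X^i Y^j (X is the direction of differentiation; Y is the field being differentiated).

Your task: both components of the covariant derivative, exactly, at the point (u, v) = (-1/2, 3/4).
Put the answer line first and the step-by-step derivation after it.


Answer: (nabla_X Y)^u = -31617/44096, (nabla_X Y)^v = -175927/11024

E = 21/4, F = 1/4, G = 33/16 at the point
E_u = 3, E_v = 14, F_u = -29/8, F_v = -1/4, G_u = -25/4, G_v = 0
EG - F^2 = 689/64;  g^inv = (64/689) * [[33/16, -1/4], [-1/4, 21/4]]
first-kind symbols [ij,l] = (1/2)(d_i g_jl + d_j g_il - d_l g_ij): [uu,u] = E_u/2 = 3/2, [uu,v] = F_u - E_v/2 = -85/8, [uv,u] = E_v/2 = 7, [uv,v] = G_u/2 = -25/8, [vv,u] = F_v - G_u/2 = 23/8, [vv,v] = G_v/2 = 0
Gamma^u_ij = (G*[ij,u] - F*[ij,v])/(EG - F^2), Gamma^v_ij = (E*[ij,v] - F*[ij,u])/(EG - F^2)
Gamma_uuu = 368/689, Gamma_uuv = 974/689, Gamma_uvv = 759/1378, Gamma_vuu = -3594/689, Gamma_vuv = -1162/689, Gamma_vvv = -46/689
X = (-2, -7/4), Y = (-9/8, 21/8) at the point


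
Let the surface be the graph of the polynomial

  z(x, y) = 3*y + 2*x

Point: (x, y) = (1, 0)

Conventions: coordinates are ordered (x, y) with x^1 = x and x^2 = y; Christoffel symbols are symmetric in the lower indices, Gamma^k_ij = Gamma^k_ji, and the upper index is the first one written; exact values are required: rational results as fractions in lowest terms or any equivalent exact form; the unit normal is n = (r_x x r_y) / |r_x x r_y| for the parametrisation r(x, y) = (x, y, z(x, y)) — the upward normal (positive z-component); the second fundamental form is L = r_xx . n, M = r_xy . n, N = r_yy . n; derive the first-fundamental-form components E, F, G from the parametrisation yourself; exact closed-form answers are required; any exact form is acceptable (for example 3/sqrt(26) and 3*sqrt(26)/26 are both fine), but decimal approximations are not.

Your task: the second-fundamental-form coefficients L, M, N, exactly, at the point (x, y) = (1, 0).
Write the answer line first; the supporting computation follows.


Answer: L = 0, M = 0, N = 0

z_x = 2, z_y = 3, z_xx = 0, z_xy = 0, z_yy = 0
E = 5, F = 6, G = 10; answer radicand W^2 = 14
unnormalised second-form numerators: l = 0, m = 0, n = 0; L = l/sqrt(14), and similarly M = m/sqrt(W^2), N = n/sqrt(W^2)


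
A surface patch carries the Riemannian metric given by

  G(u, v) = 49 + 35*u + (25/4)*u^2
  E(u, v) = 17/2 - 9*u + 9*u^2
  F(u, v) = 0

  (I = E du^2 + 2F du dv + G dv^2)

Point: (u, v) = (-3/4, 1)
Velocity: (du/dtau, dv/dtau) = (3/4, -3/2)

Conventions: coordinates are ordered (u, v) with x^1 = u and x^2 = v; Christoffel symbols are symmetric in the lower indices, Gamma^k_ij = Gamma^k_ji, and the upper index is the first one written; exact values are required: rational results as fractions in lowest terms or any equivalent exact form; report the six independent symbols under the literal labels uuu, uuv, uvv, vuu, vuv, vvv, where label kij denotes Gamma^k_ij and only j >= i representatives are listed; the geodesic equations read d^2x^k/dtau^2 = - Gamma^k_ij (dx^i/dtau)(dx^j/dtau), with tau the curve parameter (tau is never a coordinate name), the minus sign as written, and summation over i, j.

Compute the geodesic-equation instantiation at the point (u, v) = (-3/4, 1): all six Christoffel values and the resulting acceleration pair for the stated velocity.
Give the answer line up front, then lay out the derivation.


Answer: Gamma_uuu = -36/65, Gamma_uuv = 0, Gamma_uvv = -41/65, Gamma_vuu = 0, Gamma_vuv = 20/41, Gamma_vvv = 0; accelerations (d^2u/dtau^2, d^2v/dtau^2) = (45/26, 45/41)

E = 325/16, F = 0, G = 1681/64 at the point
E_u = -45/2, E_v = 0, F_u = 0, F_v = 0, G_u = 205/8, G_v = 0
EG - F^2 = 546325/1024;  g^inv = (1024/546325) * [[1681/64, 0], [0, 325/16]]
first-kind symbols [ij,l] = (1/2)(d_i g_jl + d_j g_il - d_l g_ij): [uu,u] = E_u/2 = -45/4, [uu,v] = F_u - E_v/2 = 0, [uv,u] = E_v/2 = 0, [uv,v] = G_u/2 = 205/16, [vv,u] = F_v - G_u/2 = -205/16, [vv,v] = G_v/2 = 0
Gamma^u_ij = (G*[ij,u] - F*[ij,v])/(EG - F^2), Gamma^v_ij = (E*[ij,v] - F*[ij,u])/(EG - F^2)
Gamma_uuu = -36/65, Gamma_uuv = 0, Gamma_uvv = -41/65, Gamma_vuu = 0, Gamma_vuv = 20/41, Gamma_vvv = 0
d^2u/dtau^2 = -(Gamma_uuu*(3/4)^2 + 2*Gamma_uuv*(3/4)*(-3/2) + Gamma_uvv*(-3/2)^2) = 45/26
d^2v/dtau^2 = -(Gamma_vuu*(3/4)^2 + 2*Gamma_vuv*(3/4)*(-3/2) + Gamma_vvv*(-3/2)^2) = 45/41


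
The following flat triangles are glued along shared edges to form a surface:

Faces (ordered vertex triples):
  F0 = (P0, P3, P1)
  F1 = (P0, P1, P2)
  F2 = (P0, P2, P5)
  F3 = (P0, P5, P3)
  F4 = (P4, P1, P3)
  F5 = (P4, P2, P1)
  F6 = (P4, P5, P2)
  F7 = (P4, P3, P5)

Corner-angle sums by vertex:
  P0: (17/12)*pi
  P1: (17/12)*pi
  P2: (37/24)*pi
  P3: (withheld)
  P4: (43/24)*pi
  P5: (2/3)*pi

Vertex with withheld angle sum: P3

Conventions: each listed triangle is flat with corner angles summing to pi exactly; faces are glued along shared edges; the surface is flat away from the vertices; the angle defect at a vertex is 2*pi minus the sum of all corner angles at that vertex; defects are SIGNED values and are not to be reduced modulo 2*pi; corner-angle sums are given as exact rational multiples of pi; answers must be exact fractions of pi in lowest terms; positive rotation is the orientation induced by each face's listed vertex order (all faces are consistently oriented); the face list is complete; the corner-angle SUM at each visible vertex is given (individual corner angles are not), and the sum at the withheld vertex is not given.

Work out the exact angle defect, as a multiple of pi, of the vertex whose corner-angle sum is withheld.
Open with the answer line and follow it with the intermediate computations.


Answer: defect(P3) = (5/6)*pi

V = 6, E = 12, F = 8; chi = V - E + F = 2
Gauss-Bonnet: total defect = 2*pi*chi = 4*pi; visible defects sum to (19/6)*pi


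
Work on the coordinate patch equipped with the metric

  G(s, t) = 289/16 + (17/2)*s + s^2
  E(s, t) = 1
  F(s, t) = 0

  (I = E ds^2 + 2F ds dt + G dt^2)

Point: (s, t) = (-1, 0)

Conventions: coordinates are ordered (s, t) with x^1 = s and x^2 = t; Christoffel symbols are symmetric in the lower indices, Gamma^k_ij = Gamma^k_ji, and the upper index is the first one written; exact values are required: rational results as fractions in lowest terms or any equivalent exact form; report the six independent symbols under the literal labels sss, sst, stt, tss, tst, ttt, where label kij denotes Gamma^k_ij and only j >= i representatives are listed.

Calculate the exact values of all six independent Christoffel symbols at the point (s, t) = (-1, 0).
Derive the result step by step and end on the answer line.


E = 1, F = 0, G = 169/16 at the point
E_s = 0, E_t = 0, F_s = 0, F_t = 0, G_s = 13/2, G_t = 0
EG - F^2 = 169/16;  g^inv = (16/169) * [[169/16, 0], [0, 1]]
first-kind symbols [ij,l] = (1/2)(d_i g_jl + d_j g_il - d_l g_ij): [ss,s] = E_s/2 = 0, [ss,t] = F_s - E_t/2 = 0, [st,s] = E_t/2 = 0, [st,t] = G_s/2 = 13/4, [tt,s] = F_t - G_s/2 = -13/4, [tt,t] = G_t/2 = 0
Gamma^s_ij = (G*[ij,s] - F*[ij,t])/(EG - F^2), Gamma^t_ij = (E*[ij,t] - F*[ij,s])/(EG - F^2)

Answer: Gamma_sss = 0, Gamma_sst = 0, Gamma_stt = -13/4, Gamma_tss = 0, Gamma_tst = 4/13, Gamma_ttt = 0


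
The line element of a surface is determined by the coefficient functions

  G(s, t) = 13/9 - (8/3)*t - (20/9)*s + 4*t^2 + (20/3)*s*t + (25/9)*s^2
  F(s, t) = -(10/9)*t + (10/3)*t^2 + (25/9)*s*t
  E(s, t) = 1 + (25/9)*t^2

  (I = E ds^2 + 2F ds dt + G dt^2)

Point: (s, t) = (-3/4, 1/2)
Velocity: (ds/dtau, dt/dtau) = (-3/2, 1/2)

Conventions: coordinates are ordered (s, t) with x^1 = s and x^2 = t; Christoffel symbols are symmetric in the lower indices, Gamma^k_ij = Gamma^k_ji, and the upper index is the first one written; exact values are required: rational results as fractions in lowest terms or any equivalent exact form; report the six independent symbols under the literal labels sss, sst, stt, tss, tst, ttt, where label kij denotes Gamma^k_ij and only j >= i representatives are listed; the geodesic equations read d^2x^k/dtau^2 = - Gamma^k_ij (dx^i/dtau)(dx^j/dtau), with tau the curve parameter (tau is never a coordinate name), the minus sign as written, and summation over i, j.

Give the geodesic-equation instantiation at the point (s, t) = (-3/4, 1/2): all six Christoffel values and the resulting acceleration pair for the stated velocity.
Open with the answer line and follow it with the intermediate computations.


Answer: Gamma_sss = 0, Gamma_sst = 40/73, Gamma_stt = 48/73, Gamma_tss = 0, Gamma_tst = -44/73, Gamma_ttt = -264/365; accelerations (d^2s/dtau^2, d^2t/dtau^2) = (48/73, -264/365)

E = 61/36, F = -55/72, G = 265/144 at the point
E_s = 0, E_t = 25/9, F_s = 25/18, F_t = 5/36, G_s = -55/18, G_t = -11/3
EG - F^2 = 365/144;  g^inv = (144/365) * [[265/144, 55/72], [55/72, 61/36]]
first-kind symbols [ij,l] = (1/2)(d_i g_jl + d_j g_il - d_l g_ij): [ss,s] = E_s/2 = 0, [ss,t] = F_s - E_t/2 = 0, [st,s] = E_t/2 = 25/18, [st,t] = G_s/2 = -55/36, [tt,s] = F_t - G_s/2 = 5/3, [tt,t] = G_t/2 = -11/6
Gamma^s_ij = (G*[ij,s] - F*[ij,t])/(EG - F^2), Gamma^t_ij = (E*[ij,t] - F*[ij,s])/(EG - F^2)
Gamma_sss = 0, Gamma_sst = 40/73, Gamma_stt = 48/73, Gamma_tss = 0, Gamma_tst = -44/73, Gamma_ttt = -264/365
d^2s/dtau^2 = -(Gamma_sss*(-3/2)^2 + 2*Gamma_sst*(-3/2)*(1/2) + Gamma_stt*(1/2)^2) = 48/73
d^2t/dtau^2 = -(Gamma_tss*(-3/2)^2 + 2*Gamma_tst*(-3/2)*(1/2) + Gamma_ttt*(1/2)^2) = -264/365


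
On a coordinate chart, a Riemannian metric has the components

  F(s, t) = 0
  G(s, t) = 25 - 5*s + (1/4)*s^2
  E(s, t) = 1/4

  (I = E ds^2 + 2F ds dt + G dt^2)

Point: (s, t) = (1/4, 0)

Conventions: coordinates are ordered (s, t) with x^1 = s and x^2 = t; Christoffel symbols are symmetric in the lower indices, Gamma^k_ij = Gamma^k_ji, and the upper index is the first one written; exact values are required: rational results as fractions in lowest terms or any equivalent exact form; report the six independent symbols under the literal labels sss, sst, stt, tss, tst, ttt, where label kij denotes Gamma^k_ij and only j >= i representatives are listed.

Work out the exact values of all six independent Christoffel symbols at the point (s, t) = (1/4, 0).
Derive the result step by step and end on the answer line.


E = 1/4, F = 0, G = 1521/64 at the point
E_s = 0, E_t = 0, F_s = 0, F_t = 0, G_s = -39/8, G_t = 0
EG - F^2 = 1521/256;  g^inv = (256/1521) * [[1521/64, 0], [0, 1/4]]
first-kind symbols [ij,l] = (1/2)(d_i g_jl + d_j g_il - d_l g_ij): [ss,s] = E_s/2 = 0, [ss,t] = F_s - E_t/2 = 0, [st,s] = E_t/2 = 0, [st,t] = G_s/2 = -39/16, [tt,s] = F_t - G_s/2 = 39/16, [tt,t] = G_t/2 = 0
Gamma^s_ij = (G*[ij,s] - F*[ij,t])/(EG - F^2), Gamma^t_ij = (E*[ij,t] - F*[ij,s])/(EG - F^2)

Answer: Gamma_sss = 0, Gamma_sst = 0, Gamma_stt = 39/4, Gamma_tss = 0, Gamma_tst = -4/39, Gamma_ttt = 0


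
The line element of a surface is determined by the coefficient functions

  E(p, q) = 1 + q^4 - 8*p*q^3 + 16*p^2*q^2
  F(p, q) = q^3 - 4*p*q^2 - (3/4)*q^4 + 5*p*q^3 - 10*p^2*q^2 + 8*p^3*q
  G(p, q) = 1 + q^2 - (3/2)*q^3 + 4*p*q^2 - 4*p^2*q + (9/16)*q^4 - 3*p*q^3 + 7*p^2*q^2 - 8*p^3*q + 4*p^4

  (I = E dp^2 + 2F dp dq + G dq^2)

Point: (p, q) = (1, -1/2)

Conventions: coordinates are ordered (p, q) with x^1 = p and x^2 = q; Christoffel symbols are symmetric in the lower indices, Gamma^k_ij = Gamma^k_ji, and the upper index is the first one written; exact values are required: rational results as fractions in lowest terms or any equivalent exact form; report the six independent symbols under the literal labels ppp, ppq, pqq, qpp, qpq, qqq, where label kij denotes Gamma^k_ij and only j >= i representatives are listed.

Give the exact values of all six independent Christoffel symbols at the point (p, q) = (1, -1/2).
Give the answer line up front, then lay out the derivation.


Answer: Gamma_ppp = 1152/5033, Gamma_ppq = -2880/5033, Gamma_pqq = 2160/5033, Gamma_qpp = -1888/5033, Gamma_qpq = 4720/5033, Gamma_qqq = -3540/5033

E = 97/16, F = -531/64, G = 3737/256 at the point
E_p = 9, E_q = -45/2, F_p = -149/8, F_q = 215/8, G_p = 295/8, G_q = -885/32
EG - F^2 = 5033/256;  g^inv = (256/5033) * [[3737/256, 531/64], [531/64, 97/16]]
first-kind symbols [ij,l] = (1/2)(d_i g_jl + d_j g_il - d_l g_ij): [pp,p] = E_p/2 = 9/2, [pp,q] = F_p - E_q/2 = -59/8, [pq,p] = E_q/2 = -45/4, [pq,q] = G_p/2 = 295/16, [qq,p] = F_q - G_p/2 = 135/16, [qq,q] = G_q/2 = -885/64
Gamma^p_ij = (G*[ij,p] - F*[ij,q])/(EG - F^2), Gamma^q_ij = (E*[ij,q] - F*[ij,p])/(EG - F^2)


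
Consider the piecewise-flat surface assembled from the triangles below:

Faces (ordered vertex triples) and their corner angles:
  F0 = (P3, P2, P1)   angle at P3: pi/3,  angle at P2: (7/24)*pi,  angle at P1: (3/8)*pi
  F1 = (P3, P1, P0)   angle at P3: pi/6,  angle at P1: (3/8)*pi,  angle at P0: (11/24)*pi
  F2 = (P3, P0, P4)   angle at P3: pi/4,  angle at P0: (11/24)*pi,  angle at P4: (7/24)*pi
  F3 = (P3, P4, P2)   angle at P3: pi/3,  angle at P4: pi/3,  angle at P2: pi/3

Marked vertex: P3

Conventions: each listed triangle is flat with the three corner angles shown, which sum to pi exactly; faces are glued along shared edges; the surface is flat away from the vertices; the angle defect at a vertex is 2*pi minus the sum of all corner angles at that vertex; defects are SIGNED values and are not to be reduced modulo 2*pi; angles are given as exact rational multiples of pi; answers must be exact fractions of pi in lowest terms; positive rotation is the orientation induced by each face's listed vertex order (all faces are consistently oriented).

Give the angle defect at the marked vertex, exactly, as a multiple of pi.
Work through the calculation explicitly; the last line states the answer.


Sum of corner angles at P3: (13/12)*pi
defect = 2*pi - (13/12)*pi

Answer: defect(P3) = (11/12)*pi


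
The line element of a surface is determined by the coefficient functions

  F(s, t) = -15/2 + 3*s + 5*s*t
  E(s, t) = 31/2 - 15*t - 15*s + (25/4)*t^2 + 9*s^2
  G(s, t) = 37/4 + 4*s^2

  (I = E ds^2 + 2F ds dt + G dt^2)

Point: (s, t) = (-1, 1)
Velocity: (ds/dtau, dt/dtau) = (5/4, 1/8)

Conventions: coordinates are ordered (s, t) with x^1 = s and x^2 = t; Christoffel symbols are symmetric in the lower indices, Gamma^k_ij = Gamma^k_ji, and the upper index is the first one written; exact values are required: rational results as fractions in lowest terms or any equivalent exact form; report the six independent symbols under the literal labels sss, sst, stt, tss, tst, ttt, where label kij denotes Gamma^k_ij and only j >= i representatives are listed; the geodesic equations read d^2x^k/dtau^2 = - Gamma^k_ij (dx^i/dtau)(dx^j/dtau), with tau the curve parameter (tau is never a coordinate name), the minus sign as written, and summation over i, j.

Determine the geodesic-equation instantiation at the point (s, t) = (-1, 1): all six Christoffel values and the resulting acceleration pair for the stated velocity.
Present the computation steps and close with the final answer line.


E = 123/4, F = -31/2, G = 53/4 at the point
E_s = -33, E_t = -5/2, F_s = 8, F_t = -5, G_s = -8, G_t = 0
EG - F^2 = 2675/16;  g^inv = (16/2675) * [[53/4, 31/2], [31/2, 123/4]]
first-kind symbols [ij,l] = (1/2)(d_i g_jl + d_j g_il - d_l g_ij): [ss,s] = E_s/2 = -33/2, [ss,t] = F_s - E_t/2 = 37/4, [st,s] = E_t/2 = -5/4, [st,t] = G_s/2 = -4, [tt,s] = F_t - G_s/2 = -1, [tt,t] = G_t/2 = 0
Gamma^s_ij = (G*[ij,s] - F*[ij,t])/(EG - F^2), Gamma^t_ij = (E*[ij,t] - F*[ij,s])/(EG - F^2)
Gamma_sss = -1204/2675, Gamma_sst = -1257/2675, Gamma_stt = -212/2675, Gamma_tss = 459/2675, Gamma_tst = -2278/2675, Gamma_ttt = -248/2675
d^2s/dtau^2 = -(Gamma_sss*(5/4)^2 + 2*Gamma_sst*(5/4)*(1/8) + Gamma_stt*(1/8)^2) = 18219/21400
d^2t/dtau^2 = -(Gamma_tss*(5/4)^2 + 2*Gamma_tst*(5/4)*(1/8) + Gamma_ttt*(1/8)^2) = -23/42800

Answer: Gamma_sss = -1204/2675, Gamma_sst = -1257/2675, Gamma_stt = -212/2675, Gamma_tss = 459/2675, Gamma_tst = -2278/2675, Gamma_ttt = -248/2675; accelerations (d^2s/dtau^2, d^2t/dtau^2) = (18219/21400, -23/42800)


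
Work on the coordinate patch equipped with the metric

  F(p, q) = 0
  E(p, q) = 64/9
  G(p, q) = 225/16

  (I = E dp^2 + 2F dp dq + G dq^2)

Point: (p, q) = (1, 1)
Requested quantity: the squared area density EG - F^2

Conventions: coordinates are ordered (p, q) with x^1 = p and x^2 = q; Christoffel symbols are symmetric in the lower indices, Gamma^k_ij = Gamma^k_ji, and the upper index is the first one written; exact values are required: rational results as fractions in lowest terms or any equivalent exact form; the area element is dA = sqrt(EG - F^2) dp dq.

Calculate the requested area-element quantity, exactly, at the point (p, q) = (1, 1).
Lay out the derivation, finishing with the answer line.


E = 64/9, F = 0, G = 225/16; EG - F^2 = 100

Answer: EG - F^2 = 100


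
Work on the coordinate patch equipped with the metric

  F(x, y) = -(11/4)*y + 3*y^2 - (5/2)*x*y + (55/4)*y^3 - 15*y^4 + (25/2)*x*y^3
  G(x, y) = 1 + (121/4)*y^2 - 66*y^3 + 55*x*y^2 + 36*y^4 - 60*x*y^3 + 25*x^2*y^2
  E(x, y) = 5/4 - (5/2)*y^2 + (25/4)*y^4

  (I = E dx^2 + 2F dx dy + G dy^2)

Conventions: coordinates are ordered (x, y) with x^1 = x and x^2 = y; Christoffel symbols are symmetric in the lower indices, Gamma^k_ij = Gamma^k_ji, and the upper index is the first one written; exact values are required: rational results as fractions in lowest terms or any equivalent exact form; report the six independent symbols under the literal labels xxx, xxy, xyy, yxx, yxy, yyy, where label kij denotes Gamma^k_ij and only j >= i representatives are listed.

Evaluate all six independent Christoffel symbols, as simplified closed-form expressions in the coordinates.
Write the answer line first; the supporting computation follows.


Answer: Gamma_xxx = 0, Gamma_xxy = (50*y^3 - 10*y)/(100*x^2*y^2 - 240*x*y^3 + 220*x*y^2 + 169*y^4 - 264*y^3 + 111*y^2 + 5), Gamma_xyy = (50*x*y^2 - 10*x - 120*y^3 + 55*y^2 + 24*y - 11)/(100*x^2*y^2 - 240*x*y^3 + 220*x*y^2 + 169*y^4 - 264*y^3 + 111*y^2 + 5), Gamma_yxx = 0, Gamma_yxy = (100*x*y^2 - 120*y^3 + 110*y^2)/(100*x^2*y^2 - 240*x*y^3 + 220*x*y^2 + 169*y^4 - 264*y^3 + 111*y^2 + 5), Gamma_yyy = (100*x^2*y - 360*x*y^2 + 220*x*y + 288*y^3 - 396*y^2 + 121*y)/(100*x^2*y^2 - 240*x*y^3 + 220*x*y^2 + 169*y^4 - 264*y^3 + 111*y^2 + 5)

E = 5/4 - (5/2)*y^2 + (25/4)*y^4; F = -(11/4)*y + 3*y^2 - (5/2)*x*y + (55/4)*y^3 - 15*y^4 + (25/2)*x*y^3; G = 1 + (121/4)*y^2 - 66*y^3 + 55*x*y^2 + 36*y^4 - 60*x*y^3 + 25*x^2*y^2
Gamma^k_ij = (1/2) g^{kl} (d_i g_jl + d_j g_il - d_l g_ij), with g^inv = (1/(EG-F^2)) [[G, -F], [-F, E]]
first partials: E_x = 0, E_y = -5*y + 25*y^3, F_x = -(5/2)*y + (25/2)*y^3, F_y = -11/4 + 6*y - (5/2)*x + (165/4)*y^2 - 60*y^3 + (75/2)*x*y^2, G_x = 55*y^2 - 60*y^3 + 50*x*y^2, G_y = (121/2)*y - 198*y^2 + 110*x*y + 144*y^3 - 180*x*y^2 + 50*x^2*y
D = EG - F^2 = 5/4 + (111/4)*y^2 - 66*y^3 + 55*x*y^2 + (169/4)*y^4 - 60*x*y^3 + 25*x^2*y^2
expanded: Gamma^x_xx = (G E_x - 2F F_x + F E_y)/(2D), Gamma^x_xy = (G E_y - F G_x)/(2D), Gamma^x_yy = (2G F_y - G G_x - F G_y)/(2D), Gamma^y_xx = (2E F_x - E E_y - F E_x)/(2D), Gamma^y_xy = (E G_x - F E_y)/(2D), Gamma^y_yy = (E G_y - 2F F_y + F G_x)/(2D); substitute and cancel common factors


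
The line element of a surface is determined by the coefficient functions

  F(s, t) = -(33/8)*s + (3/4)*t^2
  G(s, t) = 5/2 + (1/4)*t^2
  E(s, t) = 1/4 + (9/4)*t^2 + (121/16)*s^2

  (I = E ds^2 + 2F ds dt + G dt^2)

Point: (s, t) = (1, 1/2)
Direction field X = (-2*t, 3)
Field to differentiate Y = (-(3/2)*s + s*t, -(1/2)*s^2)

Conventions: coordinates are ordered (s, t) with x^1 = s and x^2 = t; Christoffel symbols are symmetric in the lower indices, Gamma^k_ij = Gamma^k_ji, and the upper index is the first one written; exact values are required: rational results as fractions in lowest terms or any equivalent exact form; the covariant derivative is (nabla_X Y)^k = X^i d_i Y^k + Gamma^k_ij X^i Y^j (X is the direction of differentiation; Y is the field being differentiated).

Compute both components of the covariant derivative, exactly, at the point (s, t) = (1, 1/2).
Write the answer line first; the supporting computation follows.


Answer: (nabla_X Y)^s = 2997/1525, (nabla_X Y)^t = -6479/1525

E = 67/8, F = -63/16, G = 41/16 at the point
E_s = 121/8, E_t = 9/4, F_s = -33/8, F_t = 3/4, G_s = 0, G_t = 1/4
EG - F^2 = 1525/256;  g^inv = (256/1525) * [[41/16, 63/16], [63/16, 67/8]]
first-kind symbols [ij,l] = (1/2)(d_i g_jl + d_j g_il - d_l g_ij): [ss,s] = E_s/2 = 121/16, [ss,t] = F_s - E_t/2 = -21/4, [st,s] = E_t/2 = 9/8, [st,t] = G_s/2 = 0, [tt,s] = F_t - G_s/2 = 3/4, [tt,t] = G_t/2 = 1/8
Gamma^s_ij = (G*[ij,s] - F*[ij,t])/(EG - F^2), Gamma^t_ij = (E*[ij,t] - F*[ij,s])/(EG - F^2)
Gamma_sss = -331/1525, Gamma_sst = 738/1525, Gamma_stt = 618/1525, Gamma_tss = -3633/1525, Gamma_tst = 1134/1525, Gamma_ttt = 1024/1525
X = (-1, 3), Y = (-1, -1/2) at the point


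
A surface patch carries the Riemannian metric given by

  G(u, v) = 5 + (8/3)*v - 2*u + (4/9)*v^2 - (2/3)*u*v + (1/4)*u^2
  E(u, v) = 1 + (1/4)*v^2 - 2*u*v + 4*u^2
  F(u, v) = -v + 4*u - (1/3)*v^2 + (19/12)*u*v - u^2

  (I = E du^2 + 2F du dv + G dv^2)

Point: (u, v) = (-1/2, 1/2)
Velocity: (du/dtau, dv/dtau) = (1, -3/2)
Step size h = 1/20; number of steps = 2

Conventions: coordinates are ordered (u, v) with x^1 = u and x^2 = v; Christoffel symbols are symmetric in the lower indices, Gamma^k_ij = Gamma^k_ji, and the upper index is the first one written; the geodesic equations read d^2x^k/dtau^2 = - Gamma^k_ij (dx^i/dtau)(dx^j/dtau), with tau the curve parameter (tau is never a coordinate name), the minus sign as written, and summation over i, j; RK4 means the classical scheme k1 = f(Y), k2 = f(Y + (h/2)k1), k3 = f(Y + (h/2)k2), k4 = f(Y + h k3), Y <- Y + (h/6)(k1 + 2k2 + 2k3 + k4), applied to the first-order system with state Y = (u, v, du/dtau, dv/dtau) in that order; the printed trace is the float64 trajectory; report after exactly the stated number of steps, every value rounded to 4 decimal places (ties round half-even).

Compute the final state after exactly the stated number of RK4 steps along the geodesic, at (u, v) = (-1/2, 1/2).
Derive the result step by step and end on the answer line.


f(Y) = (du/dtau, dv/dtau, -Gamma^u_ij Y'^i Y'^j, -Gamma^v_ij Y'^i Y'^j) with the Gammas evaluated at the stage position; h = 0.050000; intermediate values shown to 6 dp
step 0: u = -0.5000, v = 0.5000, du/dtau = 1.0000, dv/dtau = -1.5000
step 1:
  k1: at (u, v) = (-0.500000, 0.500000), (du/dtau, dv/dtau) = (1.000000, -1.500000); Gamma_uuu = -0.270677, Gamma_uuv = 0.067669, Gamma_uvv = -0.090226, Gamma_vuu = 0.559398, Gamma_vuv = -0.139850, Gamma_vvv = 0.186466; k1 = (1.000000, -1.500000, 0.676692, -1.398496)
  k2: at (u, v) = (-0.475000, 0.462500), (du/dtau, dv/dtau) = (1.016917, -1.534962); Gamma_uuu = -0.266149, Gamma_uuv = 0.066537, Gamma_uvv = -0.088716, Gamma_vuu = 0.573604, Gamma_vuv = -0.143401, Gamma_vvv = 0.191201; k2 = (1.016917, -1.534962, 0.691975, -1.491346)
  k3: at (u, v) = (-0.474577, 0.461626), (du/dtau, dv/dtau) = (1.017299, -1.537284); Gamma_uuu = -0.266072, Gamma_uuv = 0.066518, Gamma_uvv = -0.088691, Gamma_vuu = 0.573883, Gamma_vuv = -0.143471, Gamma_vvv = 0.191294; k3 = (1.017299, -1.537284, 0.693006, -1.494725)
  k4: at (u, v) = (-0.449135, 0.423136), (du/dtau, dv/dtau) = (1.034650, -1.574736); Gamma_uuu = -0.260676, Gamma_uuv = 0.065169, Gamma_uvv = -0.086892, Gamma_vuu = 0.588758, Gamma_vuv = -0.147189, Gamma_vvv = 0.196253; k4 = (1.034650, -1.574736, 0.706888, -1.596564)
  Y <- Y + (h/6)(k1 + 2k2 + 2k3 + k4): u = -0.4491, v = 0.4232, du/dtau = 1.0346, dv/dtau = -1.5747
step 2:
  k1: at (u, v) = (-0.449141, 0.423173), (du/dtau, dv/dtau) = (1.034613, -1.574727); Gamma_uuu = -0.260677, Gamma_uuv = 0.065169, Gamma_uvv = -0.086892, Gamma_vuu = 0.588750, Gamma_vuv = -0.147187, Gamma_vvv = 0.196250; k1 = (1.034613, -1.574727, 0.706859, -1.596471)
  k2: at (u, v) = (-0.423276, 0.383805), (du/dtau, dv/dtau) = (1.052284, -1.614638); Gamma_uuu = -0.254305, Gamma_uuv = 0.063576, Gamma_uvv = -0.084768, Gamma_vuu = 0.604264, Gamma_vuv = -0.151066, Gamma_vvv = 0.201421; k2 = (1.052284, -1.614638, 0.718629, -1.707561)
  k3: at (u, v) = (-0.422834, 0.382807), (du/dtau, dv/dtau) = (1.052579, -1.617416); Gamma_uuu = -0.254192, Gamma_uuv = 0.063548, Gamma_uvv = -0.084731, Gamma_vuu = 0.604583, Gamma_vuv = -0.151146, Gamma_vvv = 0.201528; k3 = (1.052579, -1.617416, 0.719659, -1.711673)
  k4: at (u, v) = (-0.396512, 0.342302), (du/dtau, dv/dtau) = (1.070596, -1.660310); Gamma_uuu = -0.246676, Gamma_uuv = 0.061669, Gamma_uvv = -0.082225, Gamma_vuu = 0.620789, Gamma_vuv = -0.155197, Gamma_vvv = 0.206930; k4 = (1.070596, -1.660310, 0.728636, -1.833695)
  Y <- Y + (h/6)(k1 + 2k2 + 2k3 + k4): u = -0.3965, v = 0.3423, du/dtau = 1.0705, dv/dtau = -1.6603

Answer: u = -0.3965, v = 0.3423, du/dtau = 1.0705, dv/dtau = -1.6603


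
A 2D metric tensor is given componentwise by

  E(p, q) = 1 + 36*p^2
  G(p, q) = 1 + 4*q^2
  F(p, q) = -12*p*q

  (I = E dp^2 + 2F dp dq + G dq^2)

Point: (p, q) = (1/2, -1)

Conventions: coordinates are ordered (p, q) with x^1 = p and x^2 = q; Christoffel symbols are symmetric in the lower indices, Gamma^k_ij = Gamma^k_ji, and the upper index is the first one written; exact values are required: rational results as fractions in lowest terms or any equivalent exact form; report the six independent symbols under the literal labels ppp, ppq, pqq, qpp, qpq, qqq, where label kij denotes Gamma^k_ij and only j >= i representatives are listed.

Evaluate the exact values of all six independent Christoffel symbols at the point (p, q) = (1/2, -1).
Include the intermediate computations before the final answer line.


E = 10, F = 6, G = 5 at the point
E_p = 36, E_q = 0, F_p = 12, F_q = -6, G_p = 0, G_q = -8
EG - F^2 = 14;  g^inv = (1/14) * [[5, -6], [-6, 10]]
first-kind symbols [ij,l] = (1/2)(d_i g_jl + d_j g_il - d_l g_ij): [pp,p] = E_p/2 = 18, [pp,q] = F_p - E_q/2 = 12, [pq,p] = E_q/2 = 0, [pq,q] = G_p/2 = 0, [qq,p] = F_q - G_p/2 = -6, [qq,q] = G_q/2 = -4
Gamma^p_ij = (G*[ij,p] - F*[ij,q])/(EG - F^2), Gamma^q_ij = (E*[ij,q] - F*[ij,p])/(EG - F^2)

Answer: Gamma_ppp = 9/7, Gamma_ppq = 0, Gamma_pqq = -3/7, Gamma_qpp = 6/7, Gamma_qpq = 0, Gamma_qqq = -2/7


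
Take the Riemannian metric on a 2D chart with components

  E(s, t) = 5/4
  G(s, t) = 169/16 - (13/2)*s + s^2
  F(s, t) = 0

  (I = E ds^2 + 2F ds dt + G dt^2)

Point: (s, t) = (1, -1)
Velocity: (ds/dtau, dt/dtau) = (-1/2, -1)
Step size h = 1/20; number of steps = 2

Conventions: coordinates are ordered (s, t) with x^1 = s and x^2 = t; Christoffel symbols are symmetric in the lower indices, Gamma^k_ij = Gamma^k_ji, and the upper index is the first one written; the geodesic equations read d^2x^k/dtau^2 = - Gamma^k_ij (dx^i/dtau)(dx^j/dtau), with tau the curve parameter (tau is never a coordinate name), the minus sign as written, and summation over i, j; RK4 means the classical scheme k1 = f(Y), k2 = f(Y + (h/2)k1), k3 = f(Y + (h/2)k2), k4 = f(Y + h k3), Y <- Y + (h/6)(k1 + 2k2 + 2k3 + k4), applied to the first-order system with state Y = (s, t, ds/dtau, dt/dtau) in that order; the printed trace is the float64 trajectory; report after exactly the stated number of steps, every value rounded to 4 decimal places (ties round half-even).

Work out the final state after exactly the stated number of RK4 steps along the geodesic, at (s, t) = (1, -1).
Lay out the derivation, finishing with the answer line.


f(Y) = (ds/dtau, dt/dtau, -Gamma^s_ij Y'^i Y'^j, -Gamma^t_ij Y'^i Y'^j) with the Gammas evaluated at the stage position; h = 0.050000; intermediate values shown to 6 dp
step 0: s = 1.0000, t = -1.0000, ds/dtau = -0.5000, dt/dtau = -1.0000
step 1:
  k1: at (s, t) = (1.000000, -1.000000), (ds/dtau, dt/dtau) = (-0.500000, -1.000000); Gamma_sss = 0.000000, Gamma_sst = 0.000000, Gamma_stt = 1.800000, Gamma_tss = 0.000000, Gamma_tst = -0.444444, Gamma_ttt = 0.000000; k1 = (-0.500000, -1.000000, -1.800000, 0.444444)
  k2: at (s, t) = (0.987500, -1.025000), (ds/dtau, dt/dtau) = (-0.545000, -0.988889); Gamma_sss = 0.000000, Gamma_sst = 0.000000, Gamma_stt = 1.810000, Gamma_tss = 0.000000, Gamma_tst = -0.441989, Gamma_ttt = 0.000000; k2 = (-0.545000, -0.988889, -1.770001, 0.476415)
  k3: at (s, t) = (0.986375, -1.024722), (ds/dtau, dt/dtau) = (-0.544250, -0.988090); Gamma_sss = 0.000000, Gamma_sst = 0.000000, Gamma_stt = 1.810900, Gamma_tss = 0.000000, Gamma_tst = -0.441769, Gamma_ttt = 0.000000; k3 = (-0.544250, -0.988090, -1.768020, 0.475139)
  k4: at (s, t) = (0.972787, -1.049404), (ds/dtau, dt/dtau) = (-0.588401, -0.976243); Gamma_sss = 0.000000, Gamma_sst = 0.000000, Gamma_stt = 1.821770, Gamma_tss = 0.000000, Gamma_tst = -0.439133, Gamma_ttt = 0.000000; k4 = (-0.588401, -0.976243, -1.736239, 0.504496)
  Y <- Y + (h/6)(k1 + 2k2 + 2k3 + k4): s = 0.9728, t = -1.0494, ds/dtau = -0.5884, dt/dtau = -0.9762
step 2:
  k1: at (s, t) = (0.972776, -1.049418), (ds/dtau, dt/dtau) = (-0.588436, -0.976233); Gamma_sss = 0.000000, Gamma_sst = 0.000000, Gamma_stt = 1.821779, Gamma_tss = 0.000000, Gamma_tst = -0.439131, Gamma_ttt = 0.000000; k1 = (-0.588436, -0.976233, -1.736212, 0.504518)
  k2: at (s, t) = (0.958065, -1.073824), (ds/dtau, dt/dtau) = (-0.631841, -0.963620); Gamma_sss = 0.000000, Gamma_sst = 0.000000, Gamma_stt = 1.833548, Gamma_tss = 0.000000, Gamma_tst = -0.436313, Gamma_ttt = 0.000000; k2 = (-0.631841, -0.963620, -1.702566, 0.531302)
  k3: at (s, t) = (0.956980, -1.073509), (ds/dtau, dt/dtau) = (-0.631000, -0.962950); Gamma_sss = 0.000000, Gamma_sst = 0.000000, Gamma_stt = 1.834416, Gamma_tss = 0.000000, Gamma_tst = -0.436106, Gamma_ttt = 0.000000; k3 = (-0.631000, -0.962950, -1.701005, 0.529975)
  k4: at (s, t) = (0.941226, -1.097566), (ds/dtau, dt/dtau) = (-0.673486, -0.949734); Gamma_sss = 0.000000, Gamma_sst = 0.000000, Gamma_stt = 1.847019, Gamma_tss = 0.000000, Gamma_tst = -0.433130, Gamma_ttt = 0.000000; k4 = (-0.673486, -0.949734, -1.666002, 0.554089)
  Y <- Y + (h/6)(k1 + 2k2 + 2k3 + k4): s = 0.9412, t = -1.0976, ds/dtau = -0.6735, dt/dtau = -0.9497

Answer: s = 0.9412, t = -1.0976, ds/dtau = -0.6735, dt/dtau = -0.9497
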